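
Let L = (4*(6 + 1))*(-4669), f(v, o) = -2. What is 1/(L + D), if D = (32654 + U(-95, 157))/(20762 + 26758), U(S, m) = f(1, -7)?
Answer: -1320/172565333 ≈ -7.6493e-6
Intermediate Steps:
U(S, m) = -2
D = 907/1320 (D = (32654 - 2)/(20762 + 26758) = 32652/47520 = 32652*(1/47520) = 907/1320 ≈ 0.68712)
L = -130732 (L = (4*7)*(-4669) = 28*(-4669) = -130732)
1/(L + D) = 1/(-130732 + 907/1320) = 1/(-172565333/1320) = -1320/172565333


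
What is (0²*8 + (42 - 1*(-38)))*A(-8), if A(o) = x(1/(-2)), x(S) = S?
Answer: -40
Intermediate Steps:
A(o) = -½ (A(o) = 1/(-2) = -½)
(0²*8 + (42 - 1*(-38)))*A(-8) = (0²*8 + (42 - 1*(-38)))*(-½) = (0*8 + (42 + 38))*(-½) = (0 + 80)*(-½) = 80*(-½) = -40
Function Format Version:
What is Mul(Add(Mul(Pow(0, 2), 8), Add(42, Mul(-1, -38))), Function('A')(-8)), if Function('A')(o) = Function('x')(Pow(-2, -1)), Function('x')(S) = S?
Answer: -40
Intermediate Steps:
Function('A')(o) = Rational(-1, 2) (Function('A')(o) = Pow(-2, -1) = Rational(-1, 2))
Mul(Add(Mul(Pow(0, 2), 8), Add(42, Mul(-1, -38))), Function('A')(-8)) = Mul(Add(Mul(Pow(0, 2), 8), Add(42, Mul(-1, -38))), Rational(-1, 2)) = Mul(Add(Mul(0, 8), Add(42, 38)), Rational(-1, 2)) = Mul(Add(0, 80), Rational(-1, 2)) = Mul(80, Rational(-1, 2)) = -40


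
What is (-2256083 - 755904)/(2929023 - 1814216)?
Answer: -3011987/1114807 ≈ -2.7018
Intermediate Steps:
(-2256083 - 755904)/(2929023 - 1814216) = -3011987/1114807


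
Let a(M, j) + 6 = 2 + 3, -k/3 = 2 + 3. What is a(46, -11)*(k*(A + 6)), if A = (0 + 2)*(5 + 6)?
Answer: 420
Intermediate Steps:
A = 22 (A = 2*11 = 22)
k = -15 (k = -3*(2 + 3) = -3*5 = -15)
a(M, j) = -1 (a(M, j) = -6 + (2 + 3) = -6 + 5 = -1)
a(46, -11)*(k*(A + 6)) = -(-15)*(22 + 6) = -(-15)*28 = -1*(-420) = 420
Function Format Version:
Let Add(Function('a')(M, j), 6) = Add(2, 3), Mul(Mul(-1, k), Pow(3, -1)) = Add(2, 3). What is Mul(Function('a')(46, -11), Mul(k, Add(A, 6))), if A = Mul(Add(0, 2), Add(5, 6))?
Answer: 420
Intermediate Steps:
A = 22 (A = Mul(2, 11) = 22)
k = -15 (k = Mul(-3, Add(2, 3)) = Mul(-3, 5) = -15)
Function('a')(M, j) = -1 (Function('a')(M, j) = Add(-6, Add(2, 3)) = Add(-6, 5) = -1)
Mul(Function('a')(46, -11), Mul(k, Add(A, 6))) = Mul(-1, Mul(-15, Add(22, 6))) = Mul(-1, Mul(-15, 28)) = Mul(-1, -420) = 420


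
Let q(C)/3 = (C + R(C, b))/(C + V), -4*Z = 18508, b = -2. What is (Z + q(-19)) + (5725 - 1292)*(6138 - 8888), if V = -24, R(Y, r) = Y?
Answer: -524401097/43 ≈ -1.2195e+7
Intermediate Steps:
Z = -4627 (Z = -¼*18508 = -4627)
q(C) = 6*C/(-24 + C) (q(C) = 3*((C + C)/(C - 24)) = 3*((2*C)/(-24 + C)) = 3*(2*C/(-24 + C)) = 6*C/(-24 + C))
(Z + q(-19)) + (5725 - 1292)*(6138 - 8888) = (-4627 + 6*(-19)/(-24 - 19)) + (5725 - 1292)*(6138 - 8888) = (-4627 + 6*(-19)/(-43)) + 4433*(-2750) = (-4627 + 6*(-19)*(-1/43)) - 12190750 = (-4627 + 114/43) - 12190750 = -198847/43 - 12190750 = -524401097/43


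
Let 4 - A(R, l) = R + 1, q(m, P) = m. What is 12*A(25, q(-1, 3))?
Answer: -264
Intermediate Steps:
A(R, l) = 3 - R (A(R, l) = 4 - (R + 1) = 4 - (1 + R) = 4 + (-1 - R) = 3 - R)
12*A(25, q(-1, 3)) = 12*(3 - 1*25) = 12*(3 - 25) = 12*(-22) = -264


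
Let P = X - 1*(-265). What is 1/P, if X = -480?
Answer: -1/215 ≈ -0.0046512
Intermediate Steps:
P = -215 (P = -480 - 1*(-265) = -480 + 265 = -215)
1/P = 1/(-215) = -1/215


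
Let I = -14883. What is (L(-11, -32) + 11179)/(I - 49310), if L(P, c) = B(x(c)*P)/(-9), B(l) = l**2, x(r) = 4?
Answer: -98675/577737 ≈ -0.17080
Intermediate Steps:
L(P, c) = -16*P**2/9 (L(P, c) = (4*P)**2/(-9) = (16*P**2)*(-1/9) = -16*P**2/9)
(L(-11, -32) + 11179)/(I - 49310) = (-16/9*(-11)**2 + 11179)/(-14883 - 49310) = (-16/9*121 + 11179)/(-64193) = (-1936/9 + 11179)*(-1/64193) = (98675/9)*(-1/64193) = -98675/577737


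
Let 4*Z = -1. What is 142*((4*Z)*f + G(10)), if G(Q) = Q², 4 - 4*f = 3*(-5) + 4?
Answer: 27335/2 ≈ 13668.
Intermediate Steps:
Z = -¼ (Z = (¼)*(-1) = -¼ ≈ -0.25000)
f = 15/4 (f = 1 - (3*(-5) + 4)/4 = 1 - (-15 + 4)/4 = 1 - ¼*(-11) = 1 + 11/4 = 15/4 ≈ 3.7500)
142*((4*Z)*f + G(10)) = 142*((4*(-¼))*(15/4) + 10²) = 142*(-1*15/4 + 100) = 142*(-15/4 + 100) = 142*(385/4) = 27335/2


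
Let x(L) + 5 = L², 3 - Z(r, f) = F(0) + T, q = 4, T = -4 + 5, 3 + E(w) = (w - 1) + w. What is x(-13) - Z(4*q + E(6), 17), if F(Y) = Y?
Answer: 162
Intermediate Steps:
E(w) = -4 + 2*w (E(w) = -3 + ((w - 1) + w) = -3 + ((-1 + w) + w) = -3 + (-1 + 2*w) = -4 + 2*w)
T = 1
Z(r, f) = 2 (Z(r, f) = 3 - (0 + 1) = 3 - 1*1 = 3 - 1 = 2)
x(L) = -5 + L²
x(-13) - Z(4*q + E(6), 17) = (-5 + (-13)²) - 1*2 = (-5 + 169) - 2 = 164 - 2 = 162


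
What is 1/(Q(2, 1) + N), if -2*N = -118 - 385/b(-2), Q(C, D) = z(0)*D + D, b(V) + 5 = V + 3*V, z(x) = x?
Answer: 26/1175 ≈ 0.022128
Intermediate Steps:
b(V) = -5 + 4*V (b(V) = -5 + (V + 3*V) = -5 + 4*V)
Q(C, D) = D (Q(C, D) = 0*D + D = 0 + D = D)
N = 1149/26 (N = -(-118 - 385/(-5 + 4*(-2)))/2 = -(-118 - 385/(-5 - 8))/2 = -(-118 - 385/(-13))/2 = -(-118 - 385*(-1/13))/2 = -(-118 + 385/13)/2 = -½*(-1149/13) = 1149/26 ≈ 44.192)
1/(Q(2, 1) + N) = 1/(1 + 1149/26) = 1/(1175/26) = 26/1175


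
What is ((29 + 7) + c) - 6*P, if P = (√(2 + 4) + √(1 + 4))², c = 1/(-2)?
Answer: -61/2 - 12*√30 ≈ -96.227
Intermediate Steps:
c = -½ ≈ -0.50000
P = (√5 + √6)² (P = (√6 + √5)² = (√5 + √6)² ≈ 21.954)
((29 + 7) + c) - 6*P = ((29 + 7) - ½) - 6*(11 + 2*√30) = (36 - ½) + (-66 - 12*√30) = 71/2 + (-66 - 12*√30) = -61/2 - 12*√30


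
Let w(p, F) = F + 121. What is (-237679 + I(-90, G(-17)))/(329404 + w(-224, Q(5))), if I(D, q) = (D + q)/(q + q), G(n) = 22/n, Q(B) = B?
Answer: -2614081/3624830 ≈ -0.72116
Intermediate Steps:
w(p, F) = 121 + F
I(D, q) = (D + q)/(2*q) (I(D, q) = (D + q)/((2*q)) = (D + q)*(1/(2*q)) = (D + q)/(2*q))
(-237679 + I(-90, G(-17)))/(329404 + w(-224, Q(5))) = (-237679 + (-90 + 22/(-17))/(2*((22/(-17)))))/(329404 + (121 + 5)) = (-237679 + (-90 + 22*(-1/17))/(2*((22*(-1/17)))))/(329404 + 126) = (-237679 + (-90 - 22/17)/(2*(-22/17)))/329530 = (-237679 + (1/2)*(-17/22)*(-1552/17))*(1/329530) = (-237679 + 388/11)*(1/329530) = -2614081/11*1/329530 = -2614081/3624830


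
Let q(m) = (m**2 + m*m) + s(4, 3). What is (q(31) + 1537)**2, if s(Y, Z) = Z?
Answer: 11985444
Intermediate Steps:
q(m) = 3 + 2*m**2 (q(m) = (m**2 + m*m) + 3 = (m**2 + m**2) + 3 = 2*m**2 + 3 = 3 + 2*m**2)
(q(31) + 1537)**2 = ((3 + 2*31**2) + 1537)**2 = ((3 + 2*961) + 1537)**2 = ((3 + 1922) + 1537)**2 = (1925 + 1537)**2 = 3462**2 = 11985444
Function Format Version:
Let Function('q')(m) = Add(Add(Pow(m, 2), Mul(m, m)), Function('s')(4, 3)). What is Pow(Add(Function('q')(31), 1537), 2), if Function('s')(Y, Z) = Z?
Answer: 11985444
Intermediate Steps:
Function('q')(m) = Add(3, Mul(2, Pow(m, 2))) (Function('q')(m) = Add(Add(Pow(m, 2), Mul(m, m)), 3) = Add(Add(Pow(m, 2), Pow(m, 2)), 3) = Add(Mul(2, Pow(m, 2)), 3) = Add(3, Mul(2, Pow(m, 2))))
Pow(Add(Function('q')(31), 1537), 2) = Pow(Add(Add(3, Mul(2, Pow(31, 2))), 1537), 2) = Pow(Add(Add(3, Mul(2, 961)), 1537), 2) = Pow(Add(Add(3, 1922), 1537), 2) = Pow(Add(1925, 1537), 2) = Pow(3462, 2) = 11985444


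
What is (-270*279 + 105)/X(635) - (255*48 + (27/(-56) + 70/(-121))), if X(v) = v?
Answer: -10634188651/860552 ≈ -12357.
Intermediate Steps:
(-270*279 + 105)/X(635) - (255*48 + (27/(-56) + 70/(-121))) = (-270*279 + 105)/635 - (255*48 + (27/(-56) + 70/(-121))) = (-75330 + 105)*(1/635) - (12240 + (27*(-1/56) + 70*(-1/121))) = -75225*1/635 - (12240 + (-27/56 - 70/121)) = -15045/127 - (12240 - 7187/6776) = -15045/127 - 1*82931053/6776 = -15045/127 - 82931053/6776 = -10634188651/860552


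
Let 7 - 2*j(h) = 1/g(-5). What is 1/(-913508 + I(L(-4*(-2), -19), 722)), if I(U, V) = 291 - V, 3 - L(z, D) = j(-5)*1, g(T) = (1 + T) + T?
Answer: -1/913939 ≈ -1.0942e-6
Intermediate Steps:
g(T) = 1 + 2*T
j(h) = 32/9 (j(h) = 7/2 - 1/(2*(1 + 2*(-5))) = 7/2 - 1/(2*(1 - 10)) = 7/2 - ½/(-9) = 7/2 - ½*(-⅑) = 7/2 + 1/18 = 32/9)
L(z, D) = -5/9 (L(z, D) = 3 - 32/9 = -5/9)
1/(-913508 + I(L(-4*(-2), -19), 722)) = 1/(-913508 + (291 - 1*722)) = 1/(-913508 + (291 - 722)) = 1/(-913508 - 431) = 1/(-913939) = -1/913939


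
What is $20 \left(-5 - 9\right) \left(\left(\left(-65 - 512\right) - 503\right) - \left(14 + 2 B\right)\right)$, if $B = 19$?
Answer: $316960$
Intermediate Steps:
$20 \left(-5 - 9\right) \left(\left(\left(-65 - 512\right) - 503\right) - \left(14 + 2 B\right)\right) = 20 \left(-5 - 9\right) \left(\left(\left(-65 - 512\right) - 503\right) - 52\right) = 20 \left(-14\right) \left(\left(-577 - 503\right) - 52\right) = - 280 \left(-1080 - 52\right) = \left(-280\right) \left(-1132\right) = 316960$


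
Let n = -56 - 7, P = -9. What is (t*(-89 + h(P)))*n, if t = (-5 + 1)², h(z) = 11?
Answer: 78624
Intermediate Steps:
n = -63
t = 16 (t = (-4)² = 16)
(t*(-89 + h(P)))*n = (16*(-89 + 11))*(-63) = (16*(-78))*(-63) = -1248*(-63) = 78624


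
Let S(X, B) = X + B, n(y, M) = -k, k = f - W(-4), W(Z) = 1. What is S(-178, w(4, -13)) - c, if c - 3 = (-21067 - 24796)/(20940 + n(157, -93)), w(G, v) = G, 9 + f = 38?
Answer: -3655561/20912 ≈ -174.81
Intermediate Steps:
f = 29 (f = -9 + 38 = 29)
k = 28 (k = 29 - 1*1 = 29 - 1 = 28)
n(y, M) = -28 (n(y, M) = -1*28 = -28)
c = 16873/20912 (c = 3 + (-21067 - 24796)/(20940 - 28) = 3 - 45863/20912 = 16873/20912 ≈ 0.80686)
S(X, B) = B + X
S(-178, w(4, -13)) - c = (4 - 178) - 1*16873/20912 = -174 - 16873/20912 = -3655561/20912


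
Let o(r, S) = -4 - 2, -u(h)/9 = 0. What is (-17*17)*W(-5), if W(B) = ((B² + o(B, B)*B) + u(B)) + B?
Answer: -14450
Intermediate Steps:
u(h) = 0 (u(h) = -9*0 = 0)
o(r, S) = -6
W(B) = B² - 5*B (W(B) = ((B² - 6*B) + 0) + B = (B² - 6*B) + B = B² - 5*B)
(-17*17)*W(-5) = (-17*17)*(-5*(-5 - 5)) = -(-1445)*(-10) = -289*50 = -14450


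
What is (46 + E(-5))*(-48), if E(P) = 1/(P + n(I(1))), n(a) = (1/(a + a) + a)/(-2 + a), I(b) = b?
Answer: -28608/13 ≈ -2200.6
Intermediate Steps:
n(a) = (a + 1/(2*a))/(-2 + a) (n(a) = (1/(2*a) + a)/(-2 + a) = (a + 1/(2*a))/(-2 + a))
E(P) = 1/(-3/2 + P) (E(P) = 1/(P + (½ + 1²)/(1*(-2 + 1))) = 1/(P + 1*(½ + 1)/(-1)) = 1/(P + 1*(-1)*(3/2)) = 1/(P - 3/2) = 1/(-3/2 + P))
(46 + E(-5))*(-48) = (46 + 2/(-3 + 2*(-5)))*(-48) = (46 + 2/(-3 - 10))*(-48) = (46 + 2/(-13))*(-48) = (46 + 2*(-1/13))*(-48) = (46 - 2/13)*(-48) = (596/13)*(-48) = -28608/13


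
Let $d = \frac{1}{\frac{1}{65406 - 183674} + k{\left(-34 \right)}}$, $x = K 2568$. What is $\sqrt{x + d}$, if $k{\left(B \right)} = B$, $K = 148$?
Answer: $\frac{2 \sqrt{1536346817786947233}}{4021113} \approx 616.49$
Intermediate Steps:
$x = 380064$ ($x = 148 \cdot 2568 = 380064$)
$d = - \frac{118268}{4021113}$ ($d = \frac{1}{\frac{1}{65406 - 183674} - 34} = \frac{1}{\frac{1}{-118268} - 34} = \frac{1}{- \frac{1}{118268} - 34} = \frac{1}{- \frac{4021113}{118268}} = - \frac{118268}{4021113} \approx -0.029412$)
$\sqrt{x + d} = \sqrt{380064 - \frac{118268}{4021113}} = \sqrt{\frac{1528280172964}{4021113}} = \frac{2 \sqrt{1536346817786947233}}{4021113}$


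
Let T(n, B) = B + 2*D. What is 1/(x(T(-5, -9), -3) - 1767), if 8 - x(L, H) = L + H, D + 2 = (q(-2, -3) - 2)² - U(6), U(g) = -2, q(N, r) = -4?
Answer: -1/1819 ≈ -0.00054975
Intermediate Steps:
D = 36 (D = -2 + ((-4 - 2)² - 1*(-2)) = -2 + ((-6)² + 2) = -2 + (36 + 2) = -2 + 38 = 36)
T(n, B) = 72 + B (T(n, B) = B + 2*36 = B + 72 = 72 + B)
x(L, H) = 8 - H - L (x(L, H) = 8 - (L + H) = 8 - (H + L) = 8 + (-H - L) = 8 - H - L)
1/(x(T(-5, -9), -3) - 1767) = 1/((8 - 1*(-3) - (72 - 9)) - 1767) = 1/((8 + 3 - 1*63) - 1767) = 1/((8 + 3 - 63) - 1767) = 1/(-52 - 1767) = 1/(-1819) = -1/1819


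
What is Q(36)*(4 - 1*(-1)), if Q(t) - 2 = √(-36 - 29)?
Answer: 10 + 5*I*√65 ≈ 10.0 + 40.311*I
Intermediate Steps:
Q(t) = 2 + I*√65 (Q(t) = 2 + √(-36 - 29) = 2 + √(-65) = 2 + I*√65)
Q(36)*(4 - 1*(-1)) = (2 + I*√65)*(4 - 1*(-1)) = (2 + I*√65)*(4 + 1) = (2 + I*√65)*5 = 10 + 5*I*√65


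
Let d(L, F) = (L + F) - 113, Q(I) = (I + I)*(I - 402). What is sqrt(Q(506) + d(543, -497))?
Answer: sqrt(105181) ≈ 324.32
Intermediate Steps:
Q(I) = 2*I*(-402 + I) (Q(I) = (2*I)*(-402 + I) = 2*I*(-402 + I))
d(L, F) = -113 + F + L (d(L, F) = (F + L) - 113 = -113 + F + L)
sqrt(Q(506) + d(543, -497)) = sqrt(2*506*(-402 + 506) + (-113 - 497 + 543)) = sqrt(2*506*104 - 67) = sqrt(105248 - 67) = sqrt(105181)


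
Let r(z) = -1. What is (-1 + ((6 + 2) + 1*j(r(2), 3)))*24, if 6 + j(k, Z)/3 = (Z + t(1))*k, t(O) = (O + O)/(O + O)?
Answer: -552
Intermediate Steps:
t(O) = 1 (t(O) = (2*O)/((2*O)) = (2*O)*(1/(2*O)) = 1)
j(k, Z) = -18 + 3*k*(1 + Z) (j(k, Z) = -18 + 3*((Z + 1)*k) = -18 + 3*((1 + Z)*k) = -18 + 3*(k*(1 + Z)) = -18 + 3*k*(1 + Z))
(-1 + ((6 + 2) + 1*j(r(2), 3)))*24 = (-1 + ((6 + 2) + 1*(-18 + 3*(-1) + 3*3*(-1))))*24 = (-1 + (8 + 1*(-18 - 3 - 9)))*24 = (-1 + (8 + 1*(-30)))*24 = (-1 + (8 - 30))*24 = (-1 - 22)*24 = -23*24 = -552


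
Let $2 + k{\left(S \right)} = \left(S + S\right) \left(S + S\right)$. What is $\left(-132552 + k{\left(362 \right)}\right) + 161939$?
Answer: $553561$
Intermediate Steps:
$k{\left(S \right)} = -2 + 4 S^{2}$ ($k{\left(S \right)} = -2 + \left(S + S\right) \left(S + S\right) = -2 + 2 S 2 S = -2 + 4 S^{2}$)
$\left(-132552 + k{\left(362 \right)}\right) + 161939 = \left(-132552 - \left(2 - 4 \cdot 362^{2}\right)\right) + 161939 = \left(-132552 + \left(-2 + 4 \cdot 131044\right)\right) + 161939 = \left(-132552 + \left(-2 + 524176\right)\right) + 161939 = \left(-132552 + 524174\right) + 161939 = 391622 + 161939 = 553561$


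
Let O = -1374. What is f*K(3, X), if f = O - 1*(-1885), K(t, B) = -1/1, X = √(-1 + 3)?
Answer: -511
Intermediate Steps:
X = √2 ≈ 1.4142
K(t, B) = -1 (K(t, B) = -1*1 = -1)
f = 511 (f = -1374 - 1*(-1885) = -1374 + 1885 = 511)
f*K(3, X) = 511*(-1) = -511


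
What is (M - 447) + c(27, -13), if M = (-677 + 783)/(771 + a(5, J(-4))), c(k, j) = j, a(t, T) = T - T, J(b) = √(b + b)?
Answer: -354554/771 ≈ -459.86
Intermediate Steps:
J(b) = √2*√b (J(b) = √(2*b) = √2*√b)
a(t, T) = 0
M = 106/771 (M = (-677 + 783)/(771 + 0) = 106/771 ≈ 0.13748)
(M - 447) + c(27, -13) = (106/771 - 447) - 13 = -344531/771 - 13 = -354554/771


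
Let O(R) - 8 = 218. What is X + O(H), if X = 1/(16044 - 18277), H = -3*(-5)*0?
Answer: 504657/2233 ≈ 226.00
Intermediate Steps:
H = 0 (H = 15*0 = 0)
O(R) = 226 (O(R) = 8 + 218 = 226)
X = -1/2233 (X = 1/(-2233) = -1/2233 ≈ -0.00044783)
X + O(H) = -1/2233 + 226 = 504657/2233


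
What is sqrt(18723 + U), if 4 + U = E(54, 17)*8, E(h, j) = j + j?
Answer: sqrt(18991) ≈ 137.81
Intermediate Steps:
E(h, j) = 2*j
U = 268 (U = -4 + (2*17)*8 = -4 + 34*8 = -4 + 272 = 268)
sqrt(18723 + U) = sqrt(18723 + 268) = sqrt(18991)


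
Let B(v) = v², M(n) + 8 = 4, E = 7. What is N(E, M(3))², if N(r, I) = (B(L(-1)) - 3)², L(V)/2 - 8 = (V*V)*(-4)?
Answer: 13845841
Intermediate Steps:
L(V) = 16 - 8*V² (L(V) = 16 + 2*((V*V)*(-4)) = 16 + 2*(V²*(-4)) = 16 + 2*(-4*V²) = 16 - 8*V²)
M(n) = -4 (M(n) = -8 + 4 = -4)
N(r, I) = 3721 (N(r, I) = ((16 - 8*(-1)²)² - 3)² = ((16 - 8*1)² - 3)² = ((16 - 8)² - 3)² = (8² - 3)² = (64 - 3)² = 61² = 3721)
N(E, M(3))² = 3721² = 13845841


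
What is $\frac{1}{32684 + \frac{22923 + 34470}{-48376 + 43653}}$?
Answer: $\frac{4723}{154309139} \approx 3.0607 \cdot 10^{-5}$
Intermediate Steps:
$\frac{1}{32684 + \frac{22923 + 34470}{-48376 + 43653}} = \frac{1}{32684 + \frac{57393}{-4723}} = \frac{1}{32684 + 57393 \left(- \frac{1}{4723}\right)} = \frac{1}{32684 - \frac{57393}{4723}} = \frac{1}{\frac{154309139}{4723}} = \frac{4723}{154309139}$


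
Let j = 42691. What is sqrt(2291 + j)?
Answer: 21*sqrt(102) ≈ 212.09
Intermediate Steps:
sqrt(2291 + j) = sqrt(2291 + 42691) = sqrt(44982) = 21*sqrt(102)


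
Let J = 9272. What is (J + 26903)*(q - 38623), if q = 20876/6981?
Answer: -9753007432225/6981 ≈ -1.3971e+9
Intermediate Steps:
q = 20876/6981 (q = 20876*(1/6981) = 20876/6981 ≈ 2.9904)
(J + 26903)*(q - 38623) = (9272 + 26903)*(20876/6981 - 38623) = 36175*(-269606287/6981) = -9753007432225/6981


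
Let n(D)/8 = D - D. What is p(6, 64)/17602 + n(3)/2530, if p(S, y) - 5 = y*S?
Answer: 389/17602 ≈ 0.022100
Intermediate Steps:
n(D) = 0 (n(D) = 8*(D - D) = 8*0 = 0)
p(S, y) = 5 + S*y (p(S, y) = 5 + y*S = 5 + S*y)
p(6, 64)/17602 + n(3)/2530 = (5 + 6*64)/17602 + 0/2530 = (5 + 384)*(1/17602) + 0*(1/2530) = 389*(1/17602) + 0 = 389/17602 + 0 = 389/17602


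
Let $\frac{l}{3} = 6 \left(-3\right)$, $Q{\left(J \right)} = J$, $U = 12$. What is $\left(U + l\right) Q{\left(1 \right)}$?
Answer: $-42$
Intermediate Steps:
$l = -54$ ($l = 3 \cdot 6 \left(-3\right) = 3 \left(-18\right) = -54$)
$\left(U + l\right) Q{\left(1 \right)} = \left(12 - 54\right) 1 = \left(-42\right) 1 = -42$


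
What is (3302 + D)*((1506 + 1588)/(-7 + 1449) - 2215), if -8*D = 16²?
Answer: -745311480/103 ≈ -7.2360e+6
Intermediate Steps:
D = -32 (D = -⅛*16² = -⅛*256 = -32)
(3302 + D)*((1506 + 1588)/(-7 + 1449) - 2215) = (3302 - 32)*((1506 + 1588)/(-7 + 1449) - 2215) = 3270*(3094/1442 - 2215) = 3270*(3094*(1/1442) - 2215) = 3270*(221/103 - 2215) = 3270*(-227924/103) = -745311480/103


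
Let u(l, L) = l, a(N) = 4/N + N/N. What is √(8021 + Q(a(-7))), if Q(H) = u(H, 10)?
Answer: 5*√15722/7 ≈ 89.562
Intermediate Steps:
a(N) = 1 + 4/N (a(N) = 4/N + 1 = 1 + 4/N)
Q(H) = H
√(8021 + Q(a(-7))) = √(8021 + (4 - 7)/(-7)) = √(8021 - ⅐*(-3)) = √(8021 + 3/7) = √(56150/7) = 5*√15722/7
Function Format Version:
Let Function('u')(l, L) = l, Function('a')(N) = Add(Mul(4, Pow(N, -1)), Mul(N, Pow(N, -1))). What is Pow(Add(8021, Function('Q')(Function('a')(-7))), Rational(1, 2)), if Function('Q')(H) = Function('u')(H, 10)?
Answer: Mul(Rational(5, 7), Pow(15722, Rational(1, 2))) ≈ 89.562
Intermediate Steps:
Function('a')(N) = Add(1, Mul(4, Pow(N, -1))) (Function('a')(N) = Add(Mul(4, Pow(N, -1)), 1) = Add(1, Mul(4, Pow(N, -1))))
Function('Q')(H) = H
Pow(Add(8021, Function('Q')(Function('a')(-7))), Rational(1, 2)) = Pow(Add(8021, Mul(Pow(-7, -1), Add(4, -7))), Rational(1, 2)) = Pow(Add(8021, Mul(Rational(-1, 7), -3)), Rational(1, 2)) = Pow(Add(8021, Rational(3, 7)), Rational(1, 2)) = Pow(Rational(56150, 7), Rational(1, 2)) = Mul(Rational(5, 7), Pow(15722, Rational(1, 2)))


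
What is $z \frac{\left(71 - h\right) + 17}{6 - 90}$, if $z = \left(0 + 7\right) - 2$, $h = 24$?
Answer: $- \frac{80}{21} \approx -3.8095$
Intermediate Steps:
$z = 5$ ($z = 7 - 2 = 5$)
$z \frac{\left(71 - h\right) + 17}{6 - 90} = 5 \frac{\left(71 - 24\right) + 17}{6 - 90} = 5 \frac{\left(71 - 24\right) + 17}{-84} = 5 \left(47 + 17\right) \left(- \frac{1}{84}\right) = 5 \cdot 64 \left(- \frac{1}{84}\right) = 5 \left(- \frac{16}{21}\right) = - \frac{80}{21}$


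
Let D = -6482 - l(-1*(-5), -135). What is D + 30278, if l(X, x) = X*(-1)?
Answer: 23801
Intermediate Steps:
l(X, x) = -X
D = -6477 (D = -6482 - (-1)*(-1*(-5)) = -6482 - (-1)*5 = -6482 - 1*(-5) = -6482 + 5 = -6477)
D + 30278 = -6477 + 30278 = 23801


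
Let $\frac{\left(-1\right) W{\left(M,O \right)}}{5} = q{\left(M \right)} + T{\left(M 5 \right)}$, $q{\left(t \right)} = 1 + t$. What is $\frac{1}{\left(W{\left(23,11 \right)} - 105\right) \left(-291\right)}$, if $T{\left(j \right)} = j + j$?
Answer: $\frac{1}{400125} \approx 2.4992 \cdot 10^{-6}$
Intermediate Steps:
$T{\left(j \right)} = 2 j$
$W{\left(M,O \right)} = -5 - 55 M$ ($W{\left(M,O \right)} = - 5 \left(\left(1 + M\right) + 2 M 5\right) = - 5 \left(\left(1 + M\right) + 2 \cdot 5 M\right) = - 5 \left(\left(1 + M\right) + 10 M\right) = - 5 \left(1 + 11 M\right) = -5 - 55 M$)
$\frac{1}{\left(W{\left(23,11 \right)} - 105\right) \left(-291\right)} = \frac{1}{\left(\left(-5 - 1265\right) - 105\right) \left(-291\right)} = \frac{1}{\left(-1270 - 105\right) \left(-291\right)} = \frac{1}{\left(-1375\right) \left(-291\right)} = \frac{1}{400125}$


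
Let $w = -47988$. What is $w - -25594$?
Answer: $-22394$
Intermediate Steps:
$w - -25594 = -47988 - -25594 = -47988 + 25594 = -22394$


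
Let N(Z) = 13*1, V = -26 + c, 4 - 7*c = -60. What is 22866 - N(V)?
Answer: 22853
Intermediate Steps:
c = 64/7 (c = 4/7 - ⅐*(-60) = 4/7 + 60/7 = 64/7 ≈ 9.1429)
V = -118/7 (V = -26 + 64/7 = -118/7 ≈ -16.857)
N(Z) = 13
22866 - N(V) = 22866 - 1*13 = 22866 - 13 = 22853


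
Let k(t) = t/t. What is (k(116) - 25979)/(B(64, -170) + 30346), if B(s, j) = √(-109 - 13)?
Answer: -394164194/460439919 + 12989*I*√122/460439919 ≈ -0.85606 + 0.00031159*I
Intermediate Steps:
B(s, j) = I*√122 (B(s, j) = √(-122) = I*√122)
k(t) = 1
(k(116) - 25979)/(B(64, -170) + 30346) = (1 - 25979)/(I*√122 + 30346) = -25978/(30346 + I*√122)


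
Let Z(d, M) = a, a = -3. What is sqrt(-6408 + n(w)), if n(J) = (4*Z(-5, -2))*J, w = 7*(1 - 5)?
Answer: 2*I*sqrt(1518) ≈ 77.923*I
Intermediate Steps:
Z(d, M) = -3
w = -28 (w = 7*(-4) = -28)
n(J) = -12*J (n(J) = (4*(-3))*J = -12*J)
sqrt(-6408 + n(w)) = sqrt(-6408 - 12*(-28)) = sqrt(-6408 + 336) = sqrt(-6072) = 2*I*sqrt(1518)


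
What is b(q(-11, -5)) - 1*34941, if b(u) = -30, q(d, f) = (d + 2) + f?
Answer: -34971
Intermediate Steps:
q(d, f) = 2 + d + f (q(d, f) = (2 + d) + f = 2 + d + f)
b(q(-11, -5)) - 1*34941 = -30 - 1*34941 = -30 - 34941 = -34971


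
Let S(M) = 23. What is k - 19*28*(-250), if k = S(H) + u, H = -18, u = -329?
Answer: 132694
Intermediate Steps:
k = -306 (k = 23 - 329 = -306)
k - 19*28*(-250) = -306 - 19*28*(-250) = -306 - 532*(-250) = -306 + 133000 = 132694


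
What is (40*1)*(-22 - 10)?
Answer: -1280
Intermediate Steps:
(40*1)*(-22 - 10) = 40*(-32) = -1280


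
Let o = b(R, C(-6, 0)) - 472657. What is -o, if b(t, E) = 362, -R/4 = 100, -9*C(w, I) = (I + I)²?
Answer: 472295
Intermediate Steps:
C(w, I) = -4*I²/9 (C(w, I) = -(I + I)²/9 = -4*I²/9)
R = -400 (R = -4*100 = -400)
o = -472295 (o = 362 - 472657 = -472295)
-o = -1*(-472295) = 472295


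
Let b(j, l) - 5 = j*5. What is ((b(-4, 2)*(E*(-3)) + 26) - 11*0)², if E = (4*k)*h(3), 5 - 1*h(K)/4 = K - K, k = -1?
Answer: 12773476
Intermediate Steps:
b(j, l) = 5 + 5*j (b(j, l) = 5 + j*5 = 5 + 5*j)
h(K) = 20 (h(K) = 20 - 4*(K - K) = 20 - 4*0 = 20 + 0 = 20)
E = -80 (E = (4*(-1))*20 = -4*20 = -80)
((b(-4, 2)*(E*(-3)) + 26) - 11*0)² = (((5 + 5*(-4))*(-80*(-3)) + 26) - 11*0)² = (((5 - 20)*240 + 26) + 0)² = ((-15*240 + 26) + 0)² = ((-3600 + 26) + 0)² = (-3574 + 0)² = (-3574)² = 12773476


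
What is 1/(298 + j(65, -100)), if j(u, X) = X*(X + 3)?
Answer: 1/9998 ≈ 0.00010002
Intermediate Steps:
j(u, X) = X*(3 + X)
1/(298 + j(65, -100)) = 1/(298 - 100*(3 - 100)) = 1/(298 - 100*(-97)) = 1/(298 + 9700) = 1/9998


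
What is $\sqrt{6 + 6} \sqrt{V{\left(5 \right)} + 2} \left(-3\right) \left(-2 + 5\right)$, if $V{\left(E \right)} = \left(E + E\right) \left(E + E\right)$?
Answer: $- 54 \sqrt{34} \approx -314.87$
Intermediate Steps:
$V{\left(E \right)} = 4 E^{2}$ ($V{\left(E \right)} = 2 E 2 E = 4 E^{2}$)
$\sqrt{6 + 6} \sqrt{V{\left(5 \right)} + 2} \left(-3\right) \left(-2 + 5\right) = \sqrt{6 + 6} \sqrt{4 \cdot 5^{2} + 2} \left(-3\right) \left(-2 + 5\right) = \sqrt{12} \sqrt{4 \cdot 25 + 2} \left(-3\right) 3 = 2 \sqrt{3} \sqrt{100 + 2} \left(-3\right) 3 = 2 \sqrt{3} \sqrt{102} \left(-3\right) 3 = 6 \sqrt{34} \left(-3\right) 3 = - 18 \sqrt{34} \cdot 3 = - 54 \sqrt{34}$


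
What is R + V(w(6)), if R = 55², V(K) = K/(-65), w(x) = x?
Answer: 196619/65 ≈ 3024.9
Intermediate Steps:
V(K) = -K/65 (V(K) = K*(-1/65) = -K/65)
R = 3025
R + V(w(6)) = 3025 - 1/65*6 = 3025 - 6/65 = 196619/65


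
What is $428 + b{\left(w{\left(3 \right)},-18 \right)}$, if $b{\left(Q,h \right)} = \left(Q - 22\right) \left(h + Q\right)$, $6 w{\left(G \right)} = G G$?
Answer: $\frac{3065}{4} \approx 766.25$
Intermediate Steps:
$w{\left(G \right)} = \frac{G^{2}}{6}$ ($w{\left(G \right)} = \frac{G G}{6} = \frac{G^{2}}{6}$)
$b{\left(Q,h \right)} = \left(-22 + Q\right) \left(Q + h\right)$
$428 + b{\left(w{\left(3 \right)},-18 \right)} = 428 + \left(\left(\frac{3^{2}}{6}\right)^{2} - 22 \frac{3^{2}}{6} - -396 + \frac{3^{2}}{6} \left(-18\right)\right) = 428 + \left(\left(\frac{1}{6} \cdot 9\right)^{2} - 22 \cdot \frac{1}{6} \cdot 9 + 396 + \frac{1}{6} \cdot 9 \left(-18\right)\right) = 428 + \left(\left(\frac{3}{2}\right)^{2} - 33 + 396 + \frac{3}{2} \left(-18\right)\right) = 428 + \left(\frac{9}{4} - 33 + 396 - 27\right) = 428 + \frac{1353}{4} = \frac{3065}{4}$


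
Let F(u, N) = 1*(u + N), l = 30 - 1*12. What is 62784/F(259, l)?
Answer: 62784/277 ≈ 226.66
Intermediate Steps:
l = 18 (l = 30 - 12 = 18)
F(u, N) = N + u (F(u, N) = 1*(N + u) = N + u)
62784/F(259, l) = 62784/(18 + 259) = 62784/277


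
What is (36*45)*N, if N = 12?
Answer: 19440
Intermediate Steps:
(36*45)*N = (36*45)*12 = 1620*12 = 19440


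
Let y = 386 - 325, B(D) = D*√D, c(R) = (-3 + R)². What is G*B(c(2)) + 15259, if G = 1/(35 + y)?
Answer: 1464865/96 ≈ 15259.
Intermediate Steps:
B(D) = D^(3/2)
y = 61
G = 1/96 (G = 1/(35 + 61) = 1/96 ≈ 0.010417)
G*B(c(2)) + 15259 = ((-3 + 2)²)^(3/2)/96 + 15259 = ((-1)²)^(3/2)/96 + 15259 = 1^(3/2)/96 + 15259 = (1/96)*1 + 15259 = 1/96 + 15259 = 1464865/96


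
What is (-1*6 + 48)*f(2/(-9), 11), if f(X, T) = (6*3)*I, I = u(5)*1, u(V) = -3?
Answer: -2268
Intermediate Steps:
I = -3 (I = -3*1 = -3)
f(X, T) = -54 (f(X, T) = (6*3)*(-3) = 18*(-3) = -54)
(-1*6 + 48)*f(2/(-9), 11) = (-1*6 + 48)*(-54) = (-6 + 48)*(-54) = 42*(-54) = -2268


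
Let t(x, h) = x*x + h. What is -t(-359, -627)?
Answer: -128254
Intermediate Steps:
t(x, h) = h + x² (t(x, h) = x² + h = h + x²)
-t(-359, -627) = -(-627 + (-359)²) = -(-627 + 128881) = -1*128254 = -128254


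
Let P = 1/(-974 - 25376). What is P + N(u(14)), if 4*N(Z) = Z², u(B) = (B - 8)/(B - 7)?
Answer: 237101/1291150 ≈ 0.18364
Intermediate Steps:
u(B) = (-8 + B)/(-7 + B)
N(Z) = Z²/4
P = -1/26350 (P = 1/(-26350) = -1/26350 ≈ -3.7951e-5)
P + N(u(14)) = -1/26350 + ((-8 + 14)/(-7 + 14))²/4 = -1/26350 + (6/7)²/4 = -1/26350 + (¼)*(36/49) = -1/26350 + 9/49 = 237101/1291150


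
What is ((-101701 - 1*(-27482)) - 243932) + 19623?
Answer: -298528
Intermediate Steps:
((-101701 - 1*(-27482)) - 243932) + 19623 = ((-101701 + 27482) - 243932) + 19623 = (-74219 - 243932) + 19623 = -318151 + 19623 = -298528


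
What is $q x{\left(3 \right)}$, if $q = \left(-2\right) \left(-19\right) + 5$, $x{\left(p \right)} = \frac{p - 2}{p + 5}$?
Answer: $\frac{43}{8} \approx 5.375$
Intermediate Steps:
$x{\left(p \right)} = \frac{-2 + p}{5 + p}$
$q = 43$ ($q = 38 + 5 = 43$)
$q x{\left(3 \right)} = 43 \frac{-2 + 3}{5 + 3} = 43 \cdot \frac{1}{8} \cdot 1 = 43 \cdot \frac{1}{8} = \frac{43}{8}$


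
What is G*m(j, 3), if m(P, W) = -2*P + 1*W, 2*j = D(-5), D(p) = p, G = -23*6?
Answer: -1104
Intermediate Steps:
G = -138
j = -5/2 (j = (½)*(-5) = -5/2 ≈ -2.5000)
m(P, W) = W - 2*P (m(P, W) = -2*P + W = W - 2*P)
G*m(j, 3) = -138*(3 - 2*(-5/2)) = -138*(3 + 5) = -138*8 = -1104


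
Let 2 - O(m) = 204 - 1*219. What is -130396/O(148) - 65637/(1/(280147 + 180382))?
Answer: -513871743937/17 ≈ -3.0228e+10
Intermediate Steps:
O(m) = 17 (O(m) = 2 - (204 - 1*219) = 2 - (204 - 219) = 2 - 1*(-15) = 2 + 15 = 17)
-130396/O(148) - 65637/(1/(280147 + 180382)) = -130396/17 - 65637/(1/(280147 + 180382)) = -130396*1/17 - 65637/(1/460529) = -130396/17 - 65637/1/460529 = -130396/17 - 65637*460529 = -130396/17 - 30227741973 = -513871743937/17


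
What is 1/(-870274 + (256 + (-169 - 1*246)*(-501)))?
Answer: -1/662103 ≈ -1.5103e-6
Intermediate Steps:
1/(-870274 + (256 + (-169 - 1*246)*(-501))) = 1/(-870274 + (256 + (-169 - 246)*(-501))) = 1/(-870274 + (256 - 415*(-501))) = 1/(-870274 + (256 + 207915)) = 1/(-870274 + 208171) = 1/(-662103) = -1/662103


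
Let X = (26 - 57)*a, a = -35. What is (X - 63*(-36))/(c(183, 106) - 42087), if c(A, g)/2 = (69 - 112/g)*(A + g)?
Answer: -25387/21319 ≈ -1.1908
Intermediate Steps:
X = 1085 (X = (26 - 57)*(-35) = -31*(-35) = 1085)
c(A, g) = 2*(69 - 112/g)*(A + g) (c(A, g) = 2*((69 - 112/g)*(A + g)) = 2*(69 - 112/g)*(A + g))
(X - 63*(-36))/(c(183, 106) - 42087) = (1085 - 63*(-36))/((-224 + 138*183 + 138*106 - 224*183/106) - 42087) = (1085 + 2268)/((-224 + 25254 + 14628 - 224*183*1/106) - 42087) = 3353/((-224 + 25254 + 14628 - 20496/53) - 42087) = 3353/(2081378/53 - 42087) = 3353/(-149233/53) = 3353*(-53/149233) = -25387/21319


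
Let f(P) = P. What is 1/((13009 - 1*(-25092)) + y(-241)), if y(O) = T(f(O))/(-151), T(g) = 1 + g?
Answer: 151/5753491 ≈ 2.6245e-5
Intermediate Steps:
y(O) = -1/151 - O/151 (y(O) = (1 + O)/(-151) = (1 + O)*(-1/151) = -1/151 - O/151)
1/((13009 - 1*(-25092)) + y(-241)) = 1/((13009 - 1*(-25092)) + (-1/151 - 1/151*(-241))) = 1/((13009 + 25092) + (-1/151 + 241/151)) = 1/(38101 + 240/151) = 1/(5753491/151) = 151/5753491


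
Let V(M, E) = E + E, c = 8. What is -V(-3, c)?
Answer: -16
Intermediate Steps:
V(M, E) = 2*E
-V(-3, c) = -2*8 = -1*16 = -16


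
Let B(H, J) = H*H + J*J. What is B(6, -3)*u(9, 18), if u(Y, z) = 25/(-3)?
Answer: -375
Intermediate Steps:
u(Y, z) = -25/3 (u(Y, z) = 25*(-1/3) = -25/3)
B(H, J) = H**2 + J**2
B(6, -3)*u(9, 18) = (6**2 + (-3)**2)*(-25/3) = (36 + 9)*(-25/3) = 45*(-25/3) = -375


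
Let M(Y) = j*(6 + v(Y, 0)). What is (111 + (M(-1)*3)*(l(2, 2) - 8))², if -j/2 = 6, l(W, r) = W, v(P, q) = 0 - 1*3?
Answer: 576081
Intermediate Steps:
v(P, q) = -3 (v(P, q) = 0 - 3 = -3)
j = -12 (j = -2*6 = -12)
M(Y) = -36 (M(Y) = -12*(6 - 3) = -12*3 = -36)
(111 + (M(-1)*3)*(l(2, 2) - 8))² = (111 + (-36*3)*(2 - 8))² = (111 - 108*(-6))² = (111 + 648)² = 759² = 576081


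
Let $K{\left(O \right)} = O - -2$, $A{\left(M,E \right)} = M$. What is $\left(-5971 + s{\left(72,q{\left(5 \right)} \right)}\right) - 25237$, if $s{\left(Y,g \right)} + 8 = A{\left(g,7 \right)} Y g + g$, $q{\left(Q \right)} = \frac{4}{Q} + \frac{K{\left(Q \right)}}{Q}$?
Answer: $- \frac{771633}{25} \approx -30865.0$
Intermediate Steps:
$K{\left(O \right)} = 2 + O$ ($K{\left(O \right)} = O + 2 = 2 + O$)
$q{\left(Q \right)} = \frac{4}{Q} + \frac{2 + Q}{Q}$
$s{\left(Y,g \right)} = -8 + g + Y g^{2}$ ($s{\left(Y,g \right)} = -8 + \left(g Y g + g\right) = -8 + \left(Y g g + g\right) = -8 + \left(Y g^{2} + g\right) = -8 + \left(g + Y g^{2}\right) = -8 + g + Y g^{2}$)
$\left(-5971 + s{\left(72,q{\left(5 \right)} \right)}\right) - 25237 = \left(-5971 + \left(-8 + \frac{6 + 5}{5} + 72 \left(\frac{6 + 5}{5}\right)^{2}\right)\right) - 25237 = \left(-5971 + \left(-8 + \frac{1}{5} \cdot 11 + 72 \left(\frac{1}{5} \cdot 11\right)^{2}\right)\right) - 25237 = \left(-5971 + \left(-8 + \frac{11}{5} + 72 \left(\frac{11}{5}\right)^{2}\right)\right) - 25237 = \left(-5971 + \left(-8 + \frac{11}{5} + 72 \cdot \frac{121}{25}\right)\right) - 25237 = \left(-5971 + \left(-8 + \frac{11}{5} + \frac{8712}{25}\right)\right) - 25237 = \left(-5971 + \frac{8567}{25}\right) - 25237 = - \frac{140708}{25} - 25237 = - \frac{771633}{25}$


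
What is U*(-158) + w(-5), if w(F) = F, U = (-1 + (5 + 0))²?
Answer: -2533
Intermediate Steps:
U = 16 (U = (-1 + 5)² = 4² = 16)
U*(-158) + w(-5) = 16*(-158) - 5 = -2528 - 5 = -2533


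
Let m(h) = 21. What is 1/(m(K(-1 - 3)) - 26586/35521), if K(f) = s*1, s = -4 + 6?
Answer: 35521/719355 ≈ 0.049379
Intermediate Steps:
s = 2
K(f) = 2 (K(f) = 2*1 = 2)
1/(m(K(-1 - 3)) - 26586/35521) = 1/(21 - 26586/35521) = 1/(719355/35521) = 35521/719355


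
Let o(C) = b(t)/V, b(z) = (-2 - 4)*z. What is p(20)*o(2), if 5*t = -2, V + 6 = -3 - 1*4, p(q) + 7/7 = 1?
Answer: 0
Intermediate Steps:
p(q) = 0 (p(q) = -1 + 1 = 0)
V = -13 (V = -6 + (-3 - 1*4) = -6 + (-3 - 4) = -6 - 7 = -13)
t = -⅖ (t = (⅕)*(-2) = -⅖ ≈ -0.40000)
b(z) = -6*z
o(C) = -12/65 (o(C) = -6*(-⅖)/(-13) = (12/5)*(-1/13) = -12/65)
p(20)*o(2) = 0*(-12/65) = 0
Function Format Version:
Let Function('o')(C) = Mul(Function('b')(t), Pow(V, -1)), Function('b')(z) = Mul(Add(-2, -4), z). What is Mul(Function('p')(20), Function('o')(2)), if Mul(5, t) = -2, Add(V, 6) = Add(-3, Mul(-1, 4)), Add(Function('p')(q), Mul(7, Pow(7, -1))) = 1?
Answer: 0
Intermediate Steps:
Function('p')(q) = 0 (Function('p')(q) = Add(-1, 1) = 0)
V = -13 (V = Add(-6, Add(-3, Mul(-1, 4))) = Add(-6, Add(-3, -4)) = Add(-6, -7) = -13)
t = Rational(-2, 5) (t = Mul(Rational(1, 5), -2) = Rational(-2, 5) ≈ -0.40000)
Function('b')(z) = Mul(-6, z)
Function('o')(C) = Rational(-12, 65) (Function('o')(C) = Mul(Mul(-6, Rational(-2, 5)), Pow(-13, -1)) = Mul(Rational(12, 5), Rational(-1, 13)) = Rational(-12, 65))
Mul(Function('p')(20), Function('o')(2)) = Mul(0, Rational(-12, 65)) = 0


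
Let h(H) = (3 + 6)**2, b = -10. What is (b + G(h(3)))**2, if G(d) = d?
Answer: 5041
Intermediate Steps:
h(H) = 81 (h(H) = 9**2 = 81)
(b + G(h(3)))**2 = (-10 + 81)**2 = 71**2 = 5041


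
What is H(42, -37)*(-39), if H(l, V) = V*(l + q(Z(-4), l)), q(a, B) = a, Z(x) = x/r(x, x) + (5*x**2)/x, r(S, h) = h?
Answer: 33189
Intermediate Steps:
Z(x) = 1 + 5*x (Z(x) = x/x + (5*x**2)/x = 1 + 5*x)
H(l, V) = V*(-19 + l) (H(l, V) = V*(l + (1 + 5*(-4))) = V*(l + (1 - 20)) = V*(l - 19) = V*(-19 + l))
H(42, -37)*(-39) = -37*(-19 + 42)*(-39) = -37*23*(-39) = -851*(-39) = 33189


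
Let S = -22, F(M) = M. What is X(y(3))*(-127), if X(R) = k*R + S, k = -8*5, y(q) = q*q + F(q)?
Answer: 63754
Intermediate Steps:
y(q) = q + q**2 (y(q) = q*q + q = q**2 + q = q + q**2)
k = -40
X(R) = -22 - 40*R (X(R) = -40*R - 22 = -22 - 40*R)
X(y(3))*(-127) = (-22 - 120*(1 + 3))*(-127) = (-22 - 120*4)*(-127) = (-22 - 40*12)*(-127) = (-22 - 480)*(-127) = -502*(-127) = 63754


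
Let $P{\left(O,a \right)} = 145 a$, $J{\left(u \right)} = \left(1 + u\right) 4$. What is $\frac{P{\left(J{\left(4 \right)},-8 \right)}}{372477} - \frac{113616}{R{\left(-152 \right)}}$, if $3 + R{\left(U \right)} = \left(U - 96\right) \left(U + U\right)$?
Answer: $- \frac{42406798072}{28080668553} \approx -1.5102$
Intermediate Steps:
$J{\left(u \right)} = 4 + 4 u$
$R{\left(U \right)} = -3 + 2 U \left(-96 + U\right)$ ($R{\left(U \right)} = -3 + \left(U - 96\right) \left(U + U\right) = -3 + \left(-96 + U\right) 2 U = -3 + 2 U \left(-96 + U\right)$)
$\frac{P{\left(J{\left(4 \right)},-8 \right)}}{372477} - \frac{113616}{R{\left(-152 \right)}} = \frac{145 \left(-8\right)}{372477} - \frac{113616}{-3 - -29184 + 2 \left(-152\right)^{2}} = \left(-1160\right) \frac{1}{372477} - \frac{113616}{-3 + 29184 + 2 \cdot 23104} = - \frac{1160}{372477} - \frac{113616}{-3 + 29184 + 46208} = - \frac{1160}{372477} - \frac{113616}{75389} = - \frac{42406798072}{28080668553}$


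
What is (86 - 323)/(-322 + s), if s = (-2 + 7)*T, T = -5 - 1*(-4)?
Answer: 79/109 ≈ 0.72477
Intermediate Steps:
T = -1 (T = -5 + 4 = -1)
s = -5 (s = (-2 + 7)*(-1) = 5*(-1) = -5)
(86 - 323)/(-322 + s) = (86 - 323)/(-322 - 5) = -237/(-327) = -237*(-1/327) = 79/109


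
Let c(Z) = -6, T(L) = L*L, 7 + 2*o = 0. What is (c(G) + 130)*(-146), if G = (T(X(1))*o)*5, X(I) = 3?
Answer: -18104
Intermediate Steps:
o = -7/2 (o = -7/2 + (1/2)*0 = -7/2 + 0 = -7/2 ≈ -3.5000)
T(L) = L**2
G = -315/2 (G = (3**2*(-7/2))*5 = (9*(-7/2))*5 = -63/2*5 = -315/2 ≈ -157.50)
(c(G) + 130)*(-146) = (-6 + 130)*(-146) = 124*(-146) = -18104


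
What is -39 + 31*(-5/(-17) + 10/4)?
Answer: 1619/34 ≈ 47.618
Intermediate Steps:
-39 + 31*(-5/(-17) + 10/4) = -39 + 31*(-5*(-1/17) + 10*(1/4)) = -39 + 31*(5/17 + 5/2) = -39 + 31*(95/34) = -39 + 2945/34 = 1619/34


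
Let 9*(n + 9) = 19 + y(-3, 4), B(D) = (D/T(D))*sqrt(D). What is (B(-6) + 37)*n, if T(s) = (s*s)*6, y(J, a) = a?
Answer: -2146/9 + 29*I*sqrt(6)/162 ≈ -238.44 + 0.43849*I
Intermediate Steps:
T(s) = 6*s**2 (T(s) = s**2*6 = 6*s**2)
B(D) = 1/(6*sqrt(D)) (B(D) = (D/((6*D**2)))*sqrt(D) = (D*(1/(6*D**2)))*sqrt(D) = (1/(6*D))*sqrt(D) = 1/(6*sqrt(D)))
n = -58/9 (n = -9 + (19 + 4)/9 = -9 + (1/9)*23 = -9 + 23/9 = -58/9 ≈ -6.4444)
(B(-6) + 37)*n = (1/(6*sqrt(-6)) + 37)*(-58/9) = ((-I*sqrt(6)/6)/6 + 37)*(-58/9) = (-I*sqrt(6)/36 + 37)*(-58/9) = (37 - I*sqrt(6)/36)*(-58/9) = -2146/9 + 29*I*sqrt(6)/162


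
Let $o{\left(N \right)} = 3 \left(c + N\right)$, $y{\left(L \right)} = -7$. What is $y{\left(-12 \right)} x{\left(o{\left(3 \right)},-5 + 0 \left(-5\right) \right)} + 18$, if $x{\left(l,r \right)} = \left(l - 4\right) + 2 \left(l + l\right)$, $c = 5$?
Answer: $-794$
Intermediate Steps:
$o{\left(N \right)} = 15 + 3 N$ ($o{\left(N \right)} = 3 \left(5 + N\right) = 15 + 3 N$)
$x{\left(l,r \right)} = -4 + 5 l$ ($x{\left(l,r \right)} = \left(-4 + l\right) + 2 \cdot 2 l = \left(-4 + l\right) + 4 l = -4 + 5 l$)
$y{\left(-12 \right)} x{\left(o{\left(3 \right)},-5 + 0 \left(-5\right) \right)} + 18 = - 7 \left(-4 + 5 \left(15 + 3 \cdot 3\right)\right) + 18 = - 7 \left(-4 + 5 \left(15 + 9\right)\right) + 18 = - 7 \left(-4 + 5 \cdot 24\right) + 18 = - 7 \left(-4 + 120\right) + 18 = \left(-7\right) 116 + 18 = -812 + 18 = -794$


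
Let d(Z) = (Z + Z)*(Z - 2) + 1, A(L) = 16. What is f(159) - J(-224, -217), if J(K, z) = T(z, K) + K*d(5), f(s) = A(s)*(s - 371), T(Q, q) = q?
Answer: 3776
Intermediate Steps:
d(Z) = 1 + 2*Z*(-2 + Z) (d(Z) = (2*Z)*(-2 + Z) + 1 = 2*Z*(-2 + Z) + 1 = 1 + 2*Z*(-2 + Z))
f(s) = -5936 + 16*s (f(s) = 16*(s - 371) = 16*(-371 + s) = -5936 + 16*s)
J(K, z) = 32*K (J(K, z) = K + K*(1 - 4*5 + 2*5²) = K + K*(1 - 20 + 2*25) = K + K*(1 - 20 + 50) = K + K*31 = K + 31*K = 32*K)
f(159) - J(-224, -217) = (-5936 + 16*159) - 32*(-224) = (-5936 + 2544) - 1*(-7168) = -3392 + 7168 = 3776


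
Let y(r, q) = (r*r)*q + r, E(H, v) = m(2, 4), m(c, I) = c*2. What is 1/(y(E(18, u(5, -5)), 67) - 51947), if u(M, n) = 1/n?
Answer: -1/50871 ≈ -1.9658e-5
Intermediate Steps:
m(c, I) = 2*c
E(H, v) = 4 (E(H, v) = 2*2 = 4)
y(r, q) = r + q*r² (y(r, q) = r²*q + r = q*r² + r = r + q*r²)
1/(y(E(18, u(5, -5)), 67) - 51947) = 1/(4*(1 + 67*4) - 51947) = 1/(4*(1 + 268) - 51947) = 1/(4*269 - 51947) = 1/(1076 - 51947) = 1/(-50871) = -1/50871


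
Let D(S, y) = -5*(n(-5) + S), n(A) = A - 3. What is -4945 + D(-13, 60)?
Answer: -4840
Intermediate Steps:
n(A) = -3 + A
D(S, y) = 40 - 5*S (D(S, y) = -5*((-3 - 5) + S) = -5*(-8 + S) = 40 - 5*S)
-4945 + D(-13, 60) = -4945 + (40 - 5*(-13)) = -4945 + (40 + 65) = -4945 + 105 = -4840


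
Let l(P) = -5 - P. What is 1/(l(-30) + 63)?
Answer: 1/88 ≈ 0.011364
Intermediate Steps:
1/(l(-30) + 63) = 1/((-5 - 1*(-30)) + 63) = 1/((-5 + 30) + 63) = 1/(25 + 63) = 1/88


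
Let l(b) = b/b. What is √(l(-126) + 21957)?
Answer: √21958 ≈ 148.18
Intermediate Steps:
l(b) = 1
√(l(-126) + 21957) = √(1 + 21957) = √21958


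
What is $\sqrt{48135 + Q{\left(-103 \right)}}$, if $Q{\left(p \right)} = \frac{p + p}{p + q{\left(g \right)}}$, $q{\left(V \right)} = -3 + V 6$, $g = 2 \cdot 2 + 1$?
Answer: $\frac{\sqrt{69510854}}{38} \approx 219.4$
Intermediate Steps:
$g = 5$ ($g = 4 + 1 = 5$)
$q{\left(V \right)} = -3 + 6 V$
$Q{\left(p \right)} = \frac{2 p}{27 + p}$ ($Q{\left(p \right)} = \frac{p + p}{p + \left(-3 + 6 \cdot 5\right)} = \frac{2 p}{p + \left(-3 + 30\right)} = \frac{2 p}{p + 27} = \frac{2 p}{27 + p}$)
$\sqrt{48135 + Q{\left(-103 \right)}} = \sqrt{48135 + 2 \left(-103\right) \frac{1}{27 - 103}} = \sqrt{48135 + 2 \left(-103\right) \frac{1}{-76}} = \sqrt{48135 + 2 \left(-103\right) \left(- \frac{1}{76}\right)} = \sqrt{48135 + \frac{103}{38}} = \sqrt{\frac{1829233}{38}} = \frac{\sqrt{69510854}}{38}$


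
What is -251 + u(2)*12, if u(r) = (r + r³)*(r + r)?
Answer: 229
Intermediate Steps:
u(r) = 2*r*(r + r³) (u(r) = (r + r³)*(2*r) = 2*r*(r + r³))
-251 + u(2)*12 = -251 + (2*2²*(1 + 2²))*12 = -251 + (2*4*(1 + 4))*12 = -251 + (2*4*5)*12 = -251 + 40*12 = -251 + 480 = 229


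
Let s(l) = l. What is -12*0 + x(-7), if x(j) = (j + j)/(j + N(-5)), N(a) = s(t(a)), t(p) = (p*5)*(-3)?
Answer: -7/34 ≈ -0.20588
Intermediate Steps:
t(p) = -15*p (t(p) = (5*p)*(-3) = -15*p)
N(a) = -15*a
x(j) = 2*j/(75 + j) (x(j) = (j + j)/(j - 15*(-5)) = (2*j)/(j + 75) = (2*j)/(75 + j) = 2*j/(75 + j))
-12*0 + x(-7) = -12*0 + 2*(-7)/(75 - 7) = 0 + 2*(-7)/68 = 0 + 2*(-7)*(1/68) = 0 - 7/34 = -7/34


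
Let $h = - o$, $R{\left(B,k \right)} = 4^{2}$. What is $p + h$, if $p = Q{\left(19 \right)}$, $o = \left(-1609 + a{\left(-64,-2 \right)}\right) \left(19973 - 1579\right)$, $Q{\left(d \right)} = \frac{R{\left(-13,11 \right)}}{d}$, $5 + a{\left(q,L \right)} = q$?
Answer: $\frac{586437524}{19} \approx 3.0865 \cdot 10^{7}$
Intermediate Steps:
$a{\left(q,L \right)} = -5 + q$
$R{\left(B,k \right)} = 16$
$Q{\left(d \right)} = \frac{16}{d}$
$o = -30865132$ ($o = \left(-1609 - 69\right) \left(19973 - 1579\right) = \left(-1609 - 69\right) 18394 = \left(-1678\right) 18394 = -30865132$)
$p = \frac{16}{19} \approx 0.8421$
$h = 30865132$ ($h = \left(-1\right) \left(-30865132\right) = 30865132$)
$p + h = \frac{16}{19} + 30865132 = \frac{586437524}{19}$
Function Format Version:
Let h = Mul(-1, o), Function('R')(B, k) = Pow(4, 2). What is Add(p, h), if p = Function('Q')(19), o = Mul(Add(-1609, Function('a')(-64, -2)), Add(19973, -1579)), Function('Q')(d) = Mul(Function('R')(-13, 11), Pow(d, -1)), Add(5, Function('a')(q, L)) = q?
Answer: Rational(586437524, 19) ≈ 3.0865e+7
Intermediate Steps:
Function('a')(q, L) = Add(-5, q)
Function('R')(B, k) = 16
Function('Q')(d) = Mul(16, Pow(d, -1))
o = -30865132 (o = Mul(Add(-1609, Add(-5, -64)), Add(19973, -1579)) = Mul(Add(-1609, -69), 18394) = Mul(-1678, 18394) = -30865132)
p = Rational(16, 19) (p = Mul(16, Pow(19, -1)) = Mul(16, Rational(1, 19)) = Rational(16, 19) ≈ 0.84210)
h = 30865132 (h = Mul(-1, -30865132) = 30865132)
Add(p, h) = Add(Rational(16, 19), 30865132) = Rational(586437524, 19)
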